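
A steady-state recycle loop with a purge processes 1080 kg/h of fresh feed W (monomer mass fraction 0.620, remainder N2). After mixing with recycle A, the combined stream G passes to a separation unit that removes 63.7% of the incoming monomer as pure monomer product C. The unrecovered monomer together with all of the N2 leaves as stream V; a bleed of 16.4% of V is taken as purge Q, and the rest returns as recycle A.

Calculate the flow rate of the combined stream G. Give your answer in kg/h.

3464 kg/h

N2 enters only via W and leaves only via the purge: 1080×0.380 = 0.164×(N2 in V), and the separation unit passes all N2, so N2 in G = N2 in V = 2502.4 kg/h.
monomer in G: m_A = 1080×0.620 + (1−0.164)·(1−0.637)·m_A, so m_A = 669.6/0.6965 = 961.33 kg/h.
G = 961.33 + 2502.4 = 3463.8 kg/h.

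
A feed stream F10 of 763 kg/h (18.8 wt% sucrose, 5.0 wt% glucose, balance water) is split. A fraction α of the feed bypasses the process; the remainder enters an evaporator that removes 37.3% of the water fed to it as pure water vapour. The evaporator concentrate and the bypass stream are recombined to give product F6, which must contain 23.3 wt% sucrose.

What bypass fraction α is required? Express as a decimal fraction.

0.320

All 763×0.188 = 143.44 kg/h of sucrose reaches F6, so F6 = 143.44/0.233 = 615.64 kg/h and vapour = 147.36 kg/h.
The evaporator receives (1−α)·763 of feed at 0.762 water and removes 0.373 of that water:
0.373×0.762×(1−α)×763 = 147.36
(1−α) = 147.36/216.86 = 0.6795;  α = 0.3205.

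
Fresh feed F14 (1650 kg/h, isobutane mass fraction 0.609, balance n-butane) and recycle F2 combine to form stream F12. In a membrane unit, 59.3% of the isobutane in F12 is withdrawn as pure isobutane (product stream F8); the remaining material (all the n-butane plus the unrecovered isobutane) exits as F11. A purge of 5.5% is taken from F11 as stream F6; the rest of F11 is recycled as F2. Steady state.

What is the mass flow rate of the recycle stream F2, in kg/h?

11710 kg/h

n-butane enters only via F14 and leaves only via the purge: 1650×0.391 = 0.055×(n-butane in F11), and the membrane unit passes all n-butane, so n-butane in F12 = n-butane in F11 = 11730 kg/h.
isobutane in F12: m_A = 1650×0.609 + (1−0.055)·(1−0.593)·m_A, so m_A = 1004.9/0.6154 = 1632.9 kg/h.
F11 = (1−0.593)×1632.9 + 11730 = 12395 kg/h.
Recycle F2 = (1−0.055)×12395 = 11713 kg/h.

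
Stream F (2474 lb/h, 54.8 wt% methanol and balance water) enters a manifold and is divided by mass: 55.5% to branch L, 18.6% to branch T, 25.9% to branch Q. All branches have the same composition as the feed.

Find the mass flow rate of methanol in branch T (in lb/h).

252.2 lb/h

Branch T total = 0.186×2474 = 460.16 lb/h.
methanol in T = 0.548×460.16 = 252.17 lb/h.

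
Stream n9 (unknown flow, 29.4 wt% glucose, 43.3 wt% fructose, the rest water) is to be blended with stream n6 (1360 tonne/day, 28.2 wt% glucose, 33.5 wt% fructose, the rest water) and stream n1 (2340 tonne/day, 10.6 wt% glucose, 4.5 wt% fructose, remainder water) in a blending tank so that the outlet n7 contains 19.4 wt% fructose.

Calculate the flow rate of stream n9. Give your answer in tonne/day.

Let n9 be the unknown flow. Total out = 3700 + n9.
fructose balance: 560.9 + 0.433·n9 = 0.194·(3700 + n9)
(0.433 − 0.194)·n9 = 0.194×3700 − 560.9 = 156.9
n9 = 156.9 / 0.239 = 656.49 tonne/day

656.5 tonne/day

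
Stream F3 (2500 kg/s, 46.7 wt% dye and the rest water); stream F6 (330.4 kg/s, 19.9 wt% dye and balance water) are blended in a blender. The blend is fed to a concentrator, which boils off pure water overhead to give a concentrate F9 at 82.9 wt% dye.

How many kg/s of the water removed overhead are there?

dye entering = 2500×0.467 + 330.4×0.199 = 1233.2 kg/s.
All dye reports to F9, so F9 = 1233.2/0.829 = 1487.6 kg/s.
Total feed = 2830.4 kg/s; overhead = 2830.4 − 1487.6 = 1342.8 kg/s.

1343 kg/s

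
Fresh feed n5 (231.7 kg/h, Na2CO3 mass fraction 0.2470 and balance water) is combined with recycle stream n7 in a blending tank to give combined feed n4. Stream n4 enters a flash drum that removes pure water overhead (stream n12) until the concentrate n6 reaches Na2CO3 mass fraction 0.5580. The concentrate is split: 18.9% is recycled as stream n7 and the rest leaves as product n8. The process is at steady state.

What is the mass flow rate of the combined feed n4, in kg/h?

Overall Na2CO3 balance (none leaves overhead): Na2CO3 in fresh feed = Na2CO3 in product, i.e. 231.7×0.247 = (1−0.189)·n6·0.558.
n6 = 57.23/(0.558×0.811) = 126.46 kg/h.
Recycle n7 = 0.189×126.46 = 23.902 kg/h.
Combined feed n4 = 231.7 + 23.902 = 255.6 kg/h.

255.6 kg/h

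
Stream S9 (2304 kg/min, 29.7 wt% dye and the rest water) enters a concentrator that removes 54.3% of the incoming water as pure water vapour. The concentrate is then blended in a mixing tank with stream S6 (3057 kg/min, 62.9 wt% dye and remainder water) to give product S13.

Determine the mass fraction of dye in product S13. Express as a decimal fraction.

0.582

Vapour removed = 0.543×0.703×2304 = 879.5 kg/min; concentrate = 1424.5 kg/min.
dye reaching the mixer = 684.29 (from concentrate) + 3057×0.629 = 2607.1 kg/min.
Product flow = 1424.5 + 3057 = 4481.5 kg/min; dye fraction = 0.582.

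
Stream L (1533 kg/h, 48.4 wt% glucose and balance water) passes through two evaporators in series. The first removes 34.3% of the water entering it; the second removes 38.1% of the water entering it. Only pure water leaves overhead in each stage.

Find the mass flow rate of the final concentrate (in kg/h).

1064 kg/h

water in feed = 1533×0.516 = 791.03 kg/h.
After stage 1: water left = (1−0.343)×791.03 = 519.71; stream total = 1261.7 kg/h.
After stage 2: water left = (1−0.381)×519.71 = 321.7; final concentrate = 1063.7 kg/h.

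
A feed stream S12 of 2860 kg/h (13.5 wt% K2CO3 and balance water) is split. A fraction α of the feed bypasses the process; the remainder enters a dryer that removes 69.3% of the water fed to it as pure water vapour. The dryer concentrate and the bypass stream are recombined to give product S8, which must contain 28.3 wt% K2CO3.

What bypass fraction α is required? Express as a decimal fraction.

0.128

All 2860×0.135 = 386.1 kg/h of K2CO3 reaches S8, so S8 = 386.1/0.283 = 1364.3 kg/h and vapour = 1495.7 kg/h.
The evaporator receives (1−α)·2860 of feed at 0.865 water and removes 0.693 of that water:
0.693×0.865×(1−α)×2860 = 1495.7
(1−α) = 1495.7/1714.4 = 0.8724;  α = 0.1276.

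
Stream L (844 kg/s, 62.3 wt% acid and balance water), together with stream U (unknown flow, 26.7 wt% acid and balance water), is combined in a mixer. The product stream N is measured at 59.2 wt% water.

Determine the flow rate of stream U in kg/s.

Let U be the unknown flow. Total out = 844 + U.
water balance: 318.19 + 0.733·U = 0.592·(844 + U)
(0.733 − 0.592)·U = 0.592×844 − 318.19 = 181.46
U = 181.46 / 0.141 = 1287 kg/s

1287 kg/s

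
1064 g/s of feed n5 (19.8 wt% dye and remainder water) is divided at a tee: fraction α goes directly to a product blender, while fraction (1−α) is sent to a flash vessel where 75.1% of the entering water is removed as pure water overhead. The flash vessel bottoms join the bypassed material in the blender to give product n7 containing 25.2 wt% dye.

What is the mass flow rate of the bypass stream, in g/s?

685.5 g/s

All 1064×0.198 = 210.67 g/s of dye reaches n7, so n7 = 210.67/0.252 = 836 g/s and vapour = 228 g/s.
The evaporator receives (1−α)·1064 of feed at 0.802 water and removes 0.751 of that water:
0.751×0.802×(1−α)×1064 = 228
(1−α) = 228/640.85 = 0.3558;  α = 0.6442.
Bypass flow = 0.6442×1064 = 685.45 g/s.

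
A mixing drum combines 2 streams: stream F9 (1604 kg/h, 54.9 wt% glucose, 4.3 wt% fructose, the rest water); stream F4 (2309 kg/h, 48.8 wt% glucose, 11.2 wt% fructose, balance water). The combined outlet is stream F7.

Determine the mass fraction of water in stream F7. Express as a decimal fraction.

0.403

Total flow out = 1604 + 2309 = 3913 kg/h.
water in = 1604×0.408 + 2309×0.400 = 1578 kg/h.
water mass fraction in F7 = 1578/3913 = 0.403.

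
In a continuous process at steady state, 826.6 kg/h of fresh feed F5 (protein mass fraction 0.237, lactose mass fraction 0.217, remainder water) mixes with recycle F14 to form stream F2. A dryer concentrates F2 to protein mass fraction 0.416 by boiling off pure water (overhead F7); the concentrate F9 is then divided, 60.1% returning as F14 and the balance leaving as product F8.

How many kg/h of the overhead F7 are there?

Overall protein balance (none leaves overhead): protein in fresh feed = protein in product, i.e. 826.6×0.237 = (1−0.601)·F9·0.416.
F9 = 195.9/(0.416×0.399) = 1180.3 kg/h.
Recycle F14 = 0.601×1180.3 = 709.34 kg/h.
Combined feed F2 = 826.6 + 709.34 = 1535.9 kg/h.
Overhead F7 = F2 − F9 = 1535.9 − 1180.3 = 355.68 kg/h.

355.7 kg/h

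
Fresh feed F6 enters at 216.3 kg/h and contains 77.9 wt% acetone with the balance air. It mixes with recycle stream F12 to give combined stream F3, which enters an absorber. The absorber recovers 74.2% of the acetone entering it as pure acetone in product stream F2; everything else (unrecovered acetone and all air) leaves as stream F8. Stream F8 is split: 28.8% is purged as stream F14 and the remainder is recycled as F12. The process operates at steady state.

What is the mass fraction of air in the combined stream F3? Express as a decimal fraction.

air enters only via F6 and leaves only via the purge: 216.3×0.221 = 0.288×(air in F8), and the absorber passes all air, so air in F3 = air in F8 = 165.98 kg/h.
acetone in F3: m_A = 216.3×0.779 + (1−0.288)·(1−0.742)·m_A, so m_A = 168.5/0.8163 = 206.42 kg/h.
F3 = 206.42 + 165.98 = 372.4 kg/h.
air fraction in F3 = 165.98/372.4 = 0.446.

0.446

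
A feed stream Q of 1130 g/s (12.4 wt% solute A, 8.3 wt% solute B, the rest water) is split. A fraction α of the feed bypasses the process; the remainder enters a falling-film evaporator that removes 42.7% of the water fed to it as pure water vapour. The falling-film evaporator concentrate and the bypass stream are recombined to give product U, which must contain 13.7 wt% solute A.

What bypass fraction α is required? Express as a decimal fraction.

All 1130×0.124 = 140.12 g/s of solute A reaches U, so U = 140.12/0.137 = 1022.8 g/s and vapour = 107.23 g/s.
The evaporator receives (1−α)·1130 of feed at 0.793 water and removes 0.427 of that water:
0.427×0.793×(1−α)×1130 = 107.23
(1−α) = 107.23/382.63 = 0.2802;  α = 0.7198.

0.720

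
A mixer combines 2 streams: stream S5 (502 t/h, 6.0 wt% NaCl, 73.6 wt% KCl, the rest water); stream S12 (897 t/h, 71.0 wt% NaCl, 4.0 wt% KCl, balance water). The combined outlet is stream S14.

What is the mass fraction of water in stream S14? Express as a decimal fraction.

Total flow out = 502 + 897 = 1399 t/h.
water in = 502×0.204 + 897×0.250 = 326.66 t/h.
water mass fraction in S14 = 326.66/1399 = 0.233.

0.233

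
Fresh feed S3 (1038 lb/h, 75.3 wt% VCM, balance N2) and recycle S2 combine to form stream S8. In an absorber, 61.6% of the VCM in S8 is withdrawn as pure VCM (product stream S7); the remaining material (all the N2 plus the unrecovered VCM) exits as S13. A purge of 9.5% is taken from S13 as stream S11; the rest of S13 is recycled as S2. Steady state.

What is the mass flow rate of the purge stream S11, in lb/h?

300.1 lb/h

N2 enters only via S3 and leaves only via the purge: 1038×0.247 = 0.095×(N2 in S13), and the absorber passes all N2, so N2 in S8 = N2 in S13 = 2698.8 lb/h.
VCM in S8: m_A = 1038×0.753 + (1−0.095)·(1−0.616)·m_A, so m_A = 781.61/0.6525 = 1197.9 lb/h.
S13 = (1−0.616)×1197.9 + 2698.8 = 3158.8 lb/h.
Purge S11 = 0.095×3158.8 = 300.09 lb/h.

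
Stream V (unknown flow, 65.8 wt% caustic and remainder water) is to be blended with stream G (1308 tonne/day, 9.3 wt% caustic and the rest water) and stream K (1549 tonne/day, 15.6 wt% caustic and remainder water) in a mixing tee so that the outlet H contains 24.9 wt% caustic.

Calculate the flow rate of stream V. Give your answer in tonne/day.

851.1 tonne/day

Let V be the unknown flow. Total out = 2857 + V.
caustic balance: 363.29 + 0.658·V = 0.249·(2857 + V)
(0.658 − 0.249)·V = 0.249×2857 − 363.29 = 348.11
V = 348.11 / 0.409 = 851.11 tonne/day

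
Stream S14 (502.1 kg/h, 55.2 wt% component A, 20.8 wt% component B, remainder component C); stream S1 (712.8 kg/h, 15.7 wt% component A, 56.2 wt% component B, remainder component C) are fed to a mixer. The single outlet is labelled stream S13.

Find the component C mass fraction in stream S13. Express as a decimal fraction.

0.264

Total flow out = 502.1 + 712.8 = 1214.9 kg/h.
component C in = 502.1×0.240 + 712.8×0.281 = 320.8 kg/h.
component C mass fraction in S13 = 320.8/1214.9 = 0.264.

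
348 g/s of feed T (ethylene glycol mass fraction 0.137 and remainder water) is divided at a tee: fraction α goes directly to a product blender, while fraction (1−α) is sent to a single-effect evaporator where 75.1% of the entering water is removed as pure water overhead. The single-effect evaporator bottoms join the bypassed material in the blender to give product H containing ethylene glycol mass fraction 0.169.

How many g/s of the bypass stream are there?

246.3 g/s

All 348×0.137 = 47.676 g/s of ethylene glycol reaches H, so H = 47.676/0.169 = 282.11 g/s and vapour = 65.893 g/s.
The evaporator receives (1−α)·348 of feed at 0.863 water and removes 0.751 of that water:
0.751×0.863×(1−α)×348 = 65.893
(1−α) = 65.893/225.54 = 0.2922;  α = 0.7078.
Bypass flow = 0.7078×348 = 246.33 g/s.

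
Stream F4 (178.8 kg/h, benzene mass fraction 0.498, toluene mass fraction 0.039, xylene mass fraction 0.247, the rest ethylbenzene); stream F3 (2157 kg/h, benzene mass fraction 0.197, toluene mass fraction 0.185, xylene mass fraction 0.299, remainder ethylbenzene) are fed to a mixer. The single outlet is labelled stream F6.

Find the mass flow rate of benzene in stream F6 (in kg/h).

benzene out = benzene in = 178.8×0.498 + 2157×0.197 = 513.97 kg/h.

514 kg/h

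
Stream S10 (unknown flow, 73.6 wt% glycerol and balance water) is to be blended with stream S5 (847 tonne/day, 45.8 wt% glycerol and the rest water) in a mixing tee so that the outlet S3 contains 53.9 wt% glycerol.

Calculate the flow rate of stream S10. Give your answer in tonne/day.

348.3 tonne/day

Let S10 be the unknown flow. Total out = 847 + S10.
glycerol balance: 387.93 + 0.736·S10 = 0.539·(847 + S10)
(0.736 − 0.539)·S10 = 0.539×847 − 387.93 = 68.607
S10 = 68.607 / 0.197 = 348.26 tonne/day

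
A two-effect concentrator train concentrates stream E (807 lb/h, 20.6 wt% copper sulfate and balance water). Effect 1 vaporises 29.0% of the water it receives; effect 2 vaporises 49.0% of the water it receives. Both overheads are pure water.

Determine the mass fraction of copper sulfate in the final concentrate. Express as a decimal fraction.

0.417

water in feed = 807×0.794 = 640.76 lb/h.
After stage 1: water left = (1−0.290)×640.76 = 454.94; stream total = 621.18 lb/h.
After stage 2: water left = (1−0.490)×454.94 = 232.02; final concentrate = 398.26 lb/h.
copper sulfate fraction = 166.24/398.26 = 0.417.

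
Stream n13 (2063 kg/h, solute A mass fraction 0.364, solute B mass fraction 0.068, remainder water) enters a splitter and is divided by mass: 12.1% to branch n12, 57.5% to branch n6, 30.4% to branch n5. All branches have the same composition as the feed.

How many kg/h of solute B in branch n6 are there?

80.66 kg/h

Branch n6 total = 0.575×2063 = 1186.2 kg/h.
solute B in n6 = 0.068×1186.2 = 80.663 kg/h.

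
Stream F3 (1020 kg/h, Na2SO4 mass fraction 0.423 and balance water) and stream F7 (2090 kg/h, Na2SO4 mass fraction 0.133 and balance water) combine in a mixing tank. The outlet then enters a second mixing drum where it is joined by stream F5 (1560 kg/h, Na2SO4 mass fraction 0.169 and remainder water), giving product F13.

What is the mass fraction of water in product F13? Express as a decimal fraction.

0.792

Overall, product flow = 4670 kg/h.
water in = 1020×0.577 + 2090×0.867 + 1560×0.831 = 3696.9 kg/h.
water fraction in F13 = 0.792.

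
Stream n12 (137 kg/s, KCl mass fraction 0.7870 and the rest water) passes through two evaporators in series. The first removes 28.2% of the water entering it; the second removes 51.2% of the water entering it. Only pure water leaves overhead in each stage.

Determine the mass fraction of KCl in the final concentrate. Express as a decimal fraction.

0.9134

water in feed = 137×0.213 = 29.181 kg/s.
After stage 1: water left = (1−0.282)×29.181 = 20.952; stream total = 128.77 kg/s.
After stage 2: water left = (1−0.512)×20.952 = 10.225; final concentrate = 118.04 kg/s.
KCl fraction = 107.82/118.04 = 0.9134.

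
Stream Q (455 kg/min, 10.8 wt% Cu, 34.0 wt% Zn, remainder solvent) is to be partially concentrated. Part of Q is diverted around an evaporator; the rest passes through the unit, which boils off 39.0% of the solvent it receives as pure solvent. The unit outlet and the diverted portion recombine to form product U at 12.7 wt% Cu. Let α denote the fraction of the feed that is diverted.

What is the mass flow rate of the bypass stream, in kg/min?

138.8 kg/min

All 455×0.108 = 49.14 kg/min of Cu reaches U, so U = 49.14/0.127 = 386.93 kg/min and vapour = 68.071 kg/min.
The evaporator receives (1−α)·455 of feed at 0.552 solvent and removes 0.390 of that solvent:
0.390×0.552×(1−α)×455 = 68.071
(1−α) = 68.071/97.952 = 0.6949;  α = 0.3051.
Bypass flow = 0.3051×455 = 138.8 kg/min.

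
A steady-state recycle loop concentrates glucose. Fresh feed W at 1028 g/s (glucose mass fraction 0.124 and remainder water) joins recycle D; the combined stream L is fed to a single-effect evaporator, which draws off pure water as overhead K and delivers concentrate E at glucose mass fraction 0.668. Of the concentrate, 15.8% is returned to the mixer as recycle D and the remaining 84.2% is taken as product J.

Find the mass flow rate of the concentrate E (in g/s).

226.6 g/s

Overall glucose balance (none leaves overhead): glucose in fresh feed = glucose in product, i.e. 1028×0.124 = (1−0.158)·E·0.668.
E = 127.47/(0.668×0.842) = 226.63 g/s.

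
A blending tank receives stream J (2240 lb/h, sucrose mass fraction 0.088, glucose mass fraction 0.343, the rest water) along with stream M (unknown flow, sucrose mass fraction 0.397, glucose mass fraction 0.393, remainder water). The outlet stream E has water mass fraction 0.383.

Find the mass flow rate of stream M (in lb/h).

Let M be the unknown flow. Total out = 2240 + M.
water balance: 1274.6 + 0.210·M = 0.383·(2240 + M)
(0.210 − 0.383)·M = 0.383×2240 − 1274.6 = -416.64
M = -416.64 / -0.173 = 2408.3 lb/h

2408 lb/h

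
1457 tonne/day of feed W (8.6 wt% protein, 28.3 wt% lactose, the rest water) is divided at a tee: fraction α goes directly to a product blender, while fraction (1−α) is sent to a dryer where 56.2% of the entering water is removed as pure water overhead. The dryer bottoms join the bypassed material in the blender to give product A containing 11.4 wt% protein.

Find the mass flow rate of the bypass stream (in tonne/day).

All 1457×0.086 = 125.3 tonne/day of protein reaches A, so A = 125.3/0.114 = 1099.1 tonne/day and vapour = 357.86 tonne/day.
The evaporator receives (1−α)·1457 of feed at 0.631 water and removes 0.562 of that water:
0.562×0.631×(1−α)×1457 = 357.86
(1−α) = 357.86/516.68 = 0.6926;  α = 0.3074.
Bypass flow = 0.3074×1457 = 447.87 tonne/day.

447.9 tonne/day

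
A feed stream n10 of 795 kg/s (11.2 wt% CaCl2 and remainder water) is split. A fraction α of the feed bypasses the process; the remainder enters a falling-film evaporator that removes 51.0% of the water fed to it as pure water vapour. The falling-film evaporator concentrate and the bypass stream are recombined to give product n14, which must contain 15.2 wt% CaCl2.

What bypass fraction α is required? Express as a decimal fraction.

All 795×0.112 = 89.04 kg/s of CaCl2 reaches n14, so n14 = 89.04/0.152 = 585.79 kg/s and vapour = 209.21 kg/s.
The evaporator receives (1−α)·795 of feed at 0.888 water and removes 0.510 of that water:
0.510×0.888×(1−α)×795 = 209.21
(1−α) = 209.21/360.04 = 0.5811;  α = 0.4189.

0.419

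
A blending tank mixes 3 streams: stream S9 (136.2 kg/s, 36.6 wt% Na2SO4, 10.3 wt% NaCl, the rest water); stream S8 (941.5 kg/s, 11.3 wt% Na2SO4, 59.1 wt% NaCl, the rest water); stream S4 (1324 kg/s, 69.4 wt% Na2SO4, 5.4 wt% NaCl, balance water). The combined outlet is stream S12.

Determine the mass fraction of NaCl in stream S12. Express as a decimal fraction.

Total flow out = 136.2 + 941.5 + 1324 = 2401.7 kg/s.
NaCl in = 136.2×0.103 + 941.5×0.591 + 1324×0.054 = 641.95 kg/s.
NaCl mass fraction in S12 = 641.95/2401.7 = 0.2673.

0.2673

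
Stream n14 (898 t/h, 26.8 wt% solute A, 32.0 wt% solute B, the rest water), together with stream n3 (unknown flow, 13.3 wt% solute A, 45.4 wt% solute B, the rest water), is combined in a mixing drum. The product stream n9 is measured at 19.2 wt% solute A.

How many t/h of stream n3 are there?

1157 t/h

Let n3 be the unknown flow. Total out = 898 + n3.
solute A balance: 240.66 + 0.133·n3 = 0.192·(898 + n3)
(0.133 − 0.192)·n3 = 0.192×898 − 240.66 = -68.248
n3 = -68.248 / -0.059 = 1156.7 t/h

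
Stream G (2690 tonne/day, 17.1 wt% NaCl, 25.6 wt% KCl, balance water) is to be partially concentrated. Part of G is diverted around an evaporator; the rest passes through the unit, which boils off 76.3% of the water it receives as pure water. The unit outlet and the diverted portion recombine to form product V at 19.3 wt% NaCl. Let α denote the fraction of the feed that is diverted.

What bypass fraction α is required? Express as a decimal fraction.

0.739

All 2690×0.171 = 459.99 tonne/day of NaCl reaches V, so V = 459.99/0.193 = 2383.4 tonne/day and vapour = 306.63 tonne/day.
The evaporator receives (1−α)·2690 of feed at 0.573 water and removes 0.763 of that water:
0.763×0.573×(1−α)×2690 = 306.63
(1−α) = 306.63/1176.1 = 0.2607;  α = 0.7393.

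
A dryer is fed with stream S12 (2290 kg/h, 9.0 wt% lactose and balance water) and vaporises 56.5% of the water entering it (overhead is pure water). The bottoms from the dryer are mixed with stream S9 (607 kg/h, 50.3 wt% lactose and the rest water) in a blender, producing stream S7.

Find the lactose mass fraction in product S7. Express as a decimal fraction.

0.297

Vapour removed = 0.565×0.910×2290 = 1177.4 kg/h; concentrate = 1112.6 kg/h.
lactose reaching the mixer = 206.1 (from concentrate) + 607×0.503 = 511.42 kg/h.
Product flow = 1112.6 + 607 = 1719.6 kg/h; lactose fraction = 0.297.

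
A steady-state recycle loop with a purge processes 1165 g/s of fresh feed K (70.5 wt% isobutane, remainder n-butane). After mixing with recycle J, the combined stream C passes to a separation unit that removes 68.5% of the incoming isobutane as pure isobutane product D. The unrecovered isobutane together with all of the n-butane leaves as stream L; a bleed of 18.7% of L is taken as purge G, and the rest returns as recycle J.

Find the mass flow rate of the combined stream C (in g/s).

2942 g/s

n-butane enters only via K and leaves only via the purge: 1165×0.295 = 0.187×(n-butane in L), and the separation unit passes all n-butane, so n-butane in C = n-butane in L = 1837.8 g/s.
isobutane in C: m_A = 1165×0.705 + (1−0.187)·(1−0.685)·m_A, so m_A = 821.32/0.7439 = 1104.1 g/s.
C = 1104.1 + 1837.8 = 2941.9 g/s.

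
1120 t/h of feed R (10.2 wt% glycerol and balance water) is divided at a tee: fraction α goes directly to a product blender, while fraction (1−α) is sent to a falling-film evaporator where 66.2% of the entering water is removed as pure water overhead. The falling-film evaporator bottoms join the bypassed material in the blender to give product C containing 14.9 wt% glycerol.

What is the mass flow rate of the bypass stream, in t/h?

525.7 t/h

All 1120×0.102 = 114.24 t/h of glycerol reaches C, so C = 114.24/0.149 = 766.71 t/h and vapour = 353.29 t/h.
The evaporator receives (1−α)·1120 of feed at 0.898 water and removes 0.662 of that water:
0.662×0.898×(1−α)×1120 = 353.29
(1−α) = 353.29/665.81 = 0.5306;  α = 0.4694.
Bypass flow = 0.4694×1120 = 525.71 t/h.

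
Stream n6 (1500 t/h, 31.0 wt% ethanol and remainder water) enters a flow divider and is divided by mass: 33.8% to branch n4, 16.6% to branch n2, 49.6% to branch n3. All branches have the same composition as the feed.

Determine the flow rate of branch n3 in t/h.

Branch n3 flow = 0.496×1500 = 744 t/h.

744 t/h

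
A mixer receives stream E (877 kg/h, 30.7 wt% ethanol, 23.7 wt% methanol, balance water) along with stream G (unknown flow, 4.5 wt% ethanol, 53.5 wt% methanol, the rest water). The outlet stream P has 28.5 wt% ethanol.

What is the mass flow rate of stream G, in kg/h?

Let G be the unknown flow. Total out = 877 + G.
ethanol balance: 269.24 + 0.045·G = 0.285·(877 + G)
(0.045 − 0.285)·G = 0.285×877 − 269.24 = -19.294
G = -19.294 / -0.240 = 80.392 kg/h

80.39 kg/h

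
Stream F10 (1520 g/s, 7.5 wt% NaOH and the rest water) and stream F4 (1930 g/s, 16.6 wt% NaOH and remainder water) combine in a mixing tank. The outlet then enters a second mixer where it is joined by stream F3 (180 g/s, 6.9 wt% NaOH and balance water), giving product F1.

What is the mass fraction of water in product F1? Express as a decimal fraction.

Overall, product flow = 3630 g/s.
water in = 1520×0.925 + 1930×0.834 + 180×0.931 = 3183.2 g/s.
water fraction in F1 = 0.877.

0.877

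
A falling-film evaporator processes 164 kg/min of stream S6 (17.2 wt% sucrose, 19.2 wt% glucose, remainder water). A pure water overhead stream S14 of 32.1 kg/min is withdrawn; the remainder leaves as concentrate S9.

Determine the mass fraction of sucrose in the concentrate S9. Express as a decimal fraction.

0.214

sucrose is not removed: 164×0.172 = 28.208 kg/min of sucrose enters S9.
Concentrate = 164 − 32.1 = 131.9 kg/min.
Mass fraction = 28.208/131.9 = 0.214.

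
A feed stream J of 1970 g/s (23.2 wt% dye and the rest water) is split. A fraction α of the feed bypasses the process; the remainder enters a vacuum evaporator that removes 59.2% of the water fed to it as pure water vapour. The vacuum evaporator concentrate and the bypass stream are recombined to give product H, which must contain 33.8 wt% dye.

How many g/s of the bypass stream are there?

All 1970×0.232 = 457.04 g/s of dye reaches H, so H = 457.04/0.338 = 1352.2 g/s and vapour = 617.81 g/s.
The evaporator receives (1−α)·1970 of feed at 0.768 water and removes 0.592 of that water:
0.592×0.768×(1−α)×1970 = 617.81
(1−α) = 617.81/895.67 = 0.6898;  α = 0.3102.
Bypass flow = 0.3102×1970 = 611.15 g/s.

611.1 g/s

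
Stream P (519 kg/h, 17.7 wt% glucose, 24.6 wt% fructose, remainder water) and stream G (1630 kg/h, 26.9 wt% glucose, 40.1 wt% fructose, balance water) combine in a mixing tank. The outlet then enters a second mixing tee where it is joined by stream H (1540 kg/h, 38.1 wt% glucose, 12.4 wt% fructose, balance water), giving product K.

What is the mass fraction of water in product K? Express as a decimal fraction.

Overall, product flow = 3689 kg/h.
water in = 519×0.577 + 1630×0.330 + 1540×0.495 = 1599.7 kg/h.
water fraction in K = 0.434.

0.434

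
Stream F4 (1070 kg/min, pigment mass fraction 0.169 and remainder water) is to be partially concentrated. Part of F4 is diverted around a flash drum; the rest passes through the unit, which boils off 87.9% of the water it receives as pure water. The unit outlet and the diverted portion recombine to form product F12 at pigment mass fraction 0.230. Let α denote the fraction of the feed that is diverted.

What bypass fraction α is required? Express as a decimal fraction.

All 1070×0.169 = 180.83 kg/min of pigment reaches F12, so F12 = 180.83/0.230 = 786.22 kg/min and vapour = 283.78 kg/min.
The evaporator receives (1−α)·1070 of feed at 0.831 water and removes 0.879 of that water:
0.879×0.831×(1−α)×1070 = 283.78
(1−α) = 283.78/781.58 = 0.3631;  α = 0.6369.

0.637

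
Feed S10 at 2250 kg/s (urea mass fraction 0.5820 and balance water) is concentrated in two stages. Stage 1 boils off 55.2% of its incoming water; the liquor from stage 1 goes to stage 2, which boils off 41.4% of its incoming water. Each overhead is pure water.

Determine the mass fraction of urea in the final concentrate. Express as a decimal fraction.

0.8414

water in feed = 2250×0.418 = 940.5 kg/s.
After stage 1: water left = (1−0.552)×940.5 = 421.34; stream total = 1730.8 kg/s.
After stage 2: water left = (1−0.414)×421.34 = 246.91; final concentrate = 1556.4 kg/s.
urea fraction = 1309.5/1556.4 = 0.8414.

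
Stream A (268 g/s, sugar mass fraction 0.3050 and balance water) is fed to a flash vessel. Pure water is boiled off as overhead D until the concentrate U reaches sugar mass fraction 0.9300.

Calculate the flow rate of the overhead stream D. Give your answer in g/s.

sugar is conserved: 268×0.305 = 81.74 g/s all reports to the concentrate.
Concentrate = 81.74/(target fraction) = 87.892 g/s.
Overhead = 268 − 87.892 = 180.11 g/s.

180.1 g/s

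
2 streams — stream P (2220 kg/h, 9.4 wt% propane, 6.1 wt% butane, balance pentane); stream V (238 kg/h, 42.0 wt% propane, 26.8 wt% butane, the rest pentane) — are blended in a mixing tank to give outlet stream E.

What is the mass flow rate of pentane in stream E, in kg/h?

pentane out = pentane in = 2220×0.845 + 238×0.312 = 1950.2 kg/h.

1950 kg/h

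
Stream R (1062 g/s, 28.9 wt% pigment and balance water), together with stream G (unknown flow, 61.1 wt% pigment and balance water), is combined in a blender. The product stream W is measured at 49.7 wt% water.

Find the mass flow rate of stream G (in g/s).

2104 g/s

Let G be the unknown flow. Total out = 1062 + G.
water balance: 755.08 + 0.389·G = 0.497·(1062 + G)
(0.389 − 0.497)·G = 0.497×1062 − 755.08 = -227.27
G = -227.27 / -0.108 = 2104.3 g/s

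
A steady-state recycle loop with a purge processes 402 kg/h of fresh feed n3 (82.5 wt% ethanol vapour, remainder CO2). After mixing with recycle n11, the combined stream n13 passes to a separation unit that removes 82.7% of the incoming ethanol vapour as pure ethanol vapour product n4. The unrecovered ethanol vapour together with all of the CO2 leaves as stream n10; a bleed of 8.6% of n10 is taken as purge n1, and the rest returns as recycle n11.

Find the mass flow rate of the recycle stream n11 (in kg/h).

CO2 enters only via n3 and leaves only via the purge: 402×0.175 = 0.086×(CO2 in n10), and the separation unit passes all CO2, so CO2 in n13 = CO2 in n10 = 818.02 kg/h.
ethanol vapour in n13: m_A = 402×0.825 + (1−0.086)·(1−0.827)·m_A, so m_A = 331.65/0.8419 = 393.94 kg/h.
n10 = (1−0.827)×393.94 + 818.02 = 886.17 kg/h.
Recycle n11 = (1−0.086)×886.17 = 809.96 kg/h.

810 kg/h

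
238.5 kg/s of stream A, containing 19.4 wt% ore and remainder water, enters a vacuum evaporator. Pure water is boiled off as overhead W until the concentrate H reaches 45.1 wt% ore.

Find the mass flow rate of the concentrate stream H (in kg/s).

102.6 kg/s

ore is conserved: 238.5×0.194 = 46.269 kg/s all reports to the concentrate.
Concentrate = 46.269/(target fraction) = 102.59 kg/s.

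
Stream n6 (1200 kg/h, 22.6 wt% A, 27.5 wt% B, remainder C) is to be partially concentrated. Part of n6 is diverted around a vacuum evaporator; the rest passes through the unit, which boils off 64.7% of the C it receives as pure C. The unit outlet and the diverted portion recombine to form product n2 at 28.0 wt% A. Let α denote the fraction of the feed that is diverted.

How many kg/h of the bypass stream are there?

All 1200×0.226 = 271.2 kg/h of A reaches n2, so n2 = 271.2/0.280 = 968.57 kg/h and vapour = 231.43 kg/h.
The evaporator receives (1−α)·1200 of feed at 0.499 C and removes 0.647 of that C:
0.647×0.499×(1−α)×1200 = 231.43
(1−α) = 231.43/387.42 = 0.5974;  α = 0.4026.
Bypass flow = 0.4026×1200 = 483.18 kg/h.

483.2 kg/h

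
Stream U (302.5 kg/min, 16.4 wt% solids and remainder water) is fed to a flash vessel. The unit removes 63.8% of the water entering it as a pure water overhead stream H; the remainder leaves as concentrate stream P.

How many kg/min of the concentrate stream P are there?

water entering = 302.5×0.836 = 252.89 kg/min; overhead removed = 0.638×252.89 = 161.34 kg/min.
Concentrate = 302.5 − 161.34 = 141.16 kg/min.

141.2 kg/min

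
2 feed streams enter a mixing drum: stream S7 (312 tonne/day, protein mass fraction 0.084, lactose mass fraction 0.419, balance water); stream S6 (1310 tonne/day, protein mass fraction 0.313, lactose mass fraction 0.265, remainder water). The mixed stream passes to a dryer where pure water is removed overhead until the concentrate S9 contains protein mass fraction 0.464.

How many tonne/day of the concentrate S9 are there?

940.2 tonne/day

protein entering = 312×0.084 + 1310×0.313 = 436.24 tonne/day.
All protein reports to S9, so S9 = 436.24/0.464 = 940.17 tonne/day.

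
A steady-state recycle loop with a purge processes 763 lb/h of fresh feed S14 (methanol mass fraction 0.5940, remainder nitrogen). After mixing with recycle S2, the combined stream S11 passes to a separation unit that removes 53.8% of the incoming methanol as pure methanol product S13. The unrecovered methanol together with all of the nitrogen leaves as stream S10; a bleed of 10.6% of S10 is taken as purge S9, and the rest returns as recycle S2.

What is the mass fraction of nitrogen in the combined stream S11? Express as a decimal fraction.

nitrogen enters only via S14 and leaves only via the purge: 763×0.406 = 0.106×(nitrogen in S10), and the separation unit passes all nitrogen, so nitrogen in S11 = nitrogen in S10 = 2922.4 lb/h.
methanol in S11: m_A = 763×0.594 + (1−0.106)·(1−0.538)·m_A, so m_A = 453.22/0.5870 = 772.14 lb/h.
S11 = 772.14 + 2922.4 = 3694.6 lb/h.
nitrogen fraction in S11 = 2922.4/3694.6 = 0.7910.

0.7910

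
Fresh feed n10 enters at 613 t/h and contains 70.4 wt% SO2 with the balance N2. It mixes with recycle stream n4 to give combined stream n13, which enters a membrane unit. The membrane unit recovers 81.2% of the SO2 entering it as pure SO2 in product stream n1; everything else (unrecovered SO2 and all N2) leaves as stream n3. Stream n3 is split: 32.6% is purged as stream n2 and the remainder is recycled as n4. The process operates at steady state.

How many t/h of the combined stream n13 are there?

1051 t/h

N2 enters only via n10 and leaves only via the purge: 613×0.296 = 0.326×(N2 in n3), and the membrane unit passes all N2, so N2 in n13 = N2 in n3 = 556.59 t/h.
SO2 in n13: m_A = 613×0.704 + (1−0.326)·(1−0.812)·m_A, so m_A = 431.55/0.8733 = 494.17 t/h.
n13 = 494.17 + 556.59 = 1050.8 t/h.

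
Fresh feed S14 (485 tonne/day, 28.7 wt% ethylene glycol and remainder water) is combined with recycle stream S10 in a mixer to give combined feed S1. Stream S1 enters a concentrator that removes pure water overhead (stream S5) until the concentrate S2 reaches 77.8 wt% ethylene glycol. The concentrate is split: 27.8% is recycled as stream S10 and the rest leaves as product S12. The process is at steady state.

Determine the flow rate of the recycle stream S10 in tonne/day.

Overall ethylene glycol balance (none leaves overhead): ethylene glycol in fresh feed = ethylene glycol in product, i.e. 485×0.287 = (1−0.278)·S2·0.778.
S2 = 139.19/(0.778×0.722) = 247.8 tonne/day.
Recycle S10 = 0.278×247.8 = 68.889 tonne/day.

68.89 tonne/day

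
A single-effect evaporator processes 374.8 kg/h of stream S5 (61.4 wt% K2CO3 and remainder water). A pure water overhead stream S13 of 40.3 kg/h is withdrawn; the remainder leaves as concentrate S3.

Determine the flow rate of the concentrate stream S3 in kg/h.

Concentrate = 374.8 − 40.3 = 334.5 kg/h.

334.5 kg/h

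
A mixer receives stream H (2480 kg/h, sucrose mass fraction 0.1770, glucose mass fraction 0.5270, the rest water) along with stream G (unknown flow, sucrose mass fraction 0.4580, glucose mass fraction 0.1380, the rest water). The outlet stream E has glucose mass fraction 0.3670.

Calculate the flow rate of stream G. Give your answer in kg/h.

1733 kg/h

Let G be the unknown flow. Total out = 2480 + G.
glucose balance: 1307 + 0.138·G = 0.367·(2480 + G)
(0.138 − 0.367)·G = 0.367×2480 − 1307 = -396.8
G = -396.8 / -0.229 = 1732.8 kg/h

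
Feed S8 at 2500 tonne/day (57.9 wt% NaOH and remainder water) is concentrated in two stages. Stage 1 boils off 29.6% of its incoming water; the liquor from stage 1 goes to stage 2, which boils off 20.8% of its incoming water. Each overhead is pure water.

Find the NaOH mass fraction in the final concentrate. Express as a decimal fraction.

0.7115

water in feed = 2500×0.421 = 1052.5 tonne/day.
After stage 1: water left = (1−0.296)×1052.5 = 740.96; stream total = 2188.5 tonne/day.
After stage 2: water left = (1−0.208)×740.96 = 586.84; final concentrate = 2034.3 tonne/day.
NaOH fraction = 1447.5/2034.3 = 0.7115.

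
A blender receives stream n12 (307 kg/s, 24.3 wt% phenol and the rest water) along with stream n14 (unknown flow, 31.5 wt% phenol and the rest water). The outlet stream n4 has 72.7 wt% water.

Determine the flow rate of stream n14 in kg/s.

219.3 kg/s

Let n14 be the unknown flow. Total out = 307 + n14.
water balance: 232.4 + 0.685·n14 = 0.727·(307 + n14)
(0.685 − 0.727)·n14 = 0.727×307 − 232.4 = -9.21
n14 = -9.21 / -0.042 = 219.29 kg/s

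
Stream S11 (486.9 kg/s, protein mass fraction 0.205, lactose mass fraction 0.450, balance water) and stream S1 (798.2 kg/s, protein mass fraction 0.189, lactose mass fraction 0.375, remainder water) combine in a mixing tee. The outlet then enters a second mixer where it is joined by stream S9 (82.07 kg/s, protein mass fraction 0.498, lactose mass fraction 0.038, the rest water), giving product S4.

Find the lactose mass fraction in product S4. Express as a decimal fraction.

Overall, product flow = 1367.2 kg/s.
lactose in = 486.9×0.450 + 798.2×0.375 + 82.07×0.038 = 521.55 kg/s.
lactose fraction in S4 = 0.381.

0.381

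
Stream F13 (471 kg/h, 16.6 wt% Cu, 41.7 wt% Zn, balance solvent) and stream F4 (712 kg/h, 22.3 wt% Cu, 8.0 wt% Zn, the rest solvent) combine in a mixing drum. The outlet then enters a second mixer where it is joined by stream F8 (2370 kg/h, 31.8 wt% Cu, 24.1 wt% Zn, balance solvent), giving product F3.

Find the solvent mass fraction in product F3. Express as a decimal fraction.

Overall, product flow = 3553 kg/h.
solvent in = 471×0.417 + 712×0.697 + 2370×0.441 = 1737.8 kg/h.
solvent fraction in F3 = 0.489.

0.489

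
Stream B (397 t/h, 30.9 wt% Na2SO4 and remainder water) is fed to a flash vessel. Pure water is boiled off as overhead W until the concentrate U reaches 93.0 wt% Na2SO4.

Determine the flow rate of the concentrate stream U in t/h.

131.9 t/h

Na2SO4 is conserved: 397×0.309 = 122.67 t/h all reports to the concentrate.
Concentrate = 122.67/(target fraction) = 131.91 t/h.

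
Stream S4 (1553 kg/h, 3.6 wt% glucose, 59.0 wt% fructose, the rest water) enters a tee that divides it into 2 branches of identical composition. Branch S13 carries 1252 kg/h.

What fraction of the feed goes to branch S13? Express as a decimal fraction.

0.806

Fraction to S13 = 1252/1553 = 0.8062.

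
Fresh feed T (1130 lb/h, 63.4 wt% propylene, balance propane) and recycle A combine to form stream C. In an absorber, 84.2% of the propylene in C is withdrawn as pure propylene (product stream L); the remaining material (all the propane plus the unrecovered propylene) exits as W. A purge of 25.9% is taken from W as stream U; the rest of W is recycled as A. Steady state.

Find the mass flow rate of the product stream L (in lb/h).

683.2 lb/h

propylene in C: m_A = 1130×0.634 + (1−0.259)·(1−0.842)·m_A, so m_A = 716.42/0.8829 = 811.42 lb/h.
Product L = 0.842×811.42 = 683.22 lb/h.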